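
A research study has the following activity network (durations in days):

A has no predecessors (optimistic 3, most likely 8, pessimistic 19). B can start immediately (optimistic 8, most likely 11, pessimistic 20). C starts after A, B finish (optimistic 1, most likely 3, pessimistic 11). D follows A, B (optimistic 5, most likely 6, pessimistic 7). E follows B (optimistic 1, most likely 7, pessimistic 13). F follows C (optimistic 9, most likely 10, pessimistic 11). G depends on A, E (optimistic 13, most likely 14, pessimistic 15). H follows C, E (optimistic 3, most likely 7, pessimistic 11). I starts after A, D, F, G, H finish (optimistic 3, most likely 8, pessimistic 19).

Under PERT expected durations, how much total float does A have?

10 days

te_A = (3 + 4·8 + 19)/6 = 54/6 = 9
te_B = (8 + 4·11 + 20)/6 = 72/6 = 12
te_C = (1 + 4·3 + 11)/6 = 24/6 = 4
te_D = (5 + 4·6 + 7)/6 = 36/6 = 6
te_E = (1 + 4·7 + 13)/6 = 42/6 = 7
te_F = (9 + 4·10 + 11)/6 = 60/6 = 10
te_G = (13 + 4·14 + 15)/6 = 84/6 = 14
te_H = (3 + 4·7 + 11)/6 = 42/6 = 7
te_I = (3 + 4·8 + 19)/6 = 54/6 = 9

Forward pass:
ES_A = 0; EF_A = 9
ES_B = 0; EF_B = 12
ES_C = max(EF_A=9, EF_B=12) = 12; EF_C = 12+4 = 16
ES_D = max(EF_A=9, EF_B=12) = 12; EF_D = 12+6 = 18
ES_E = 12; EF_E = 12+7 = 19
ES_F = 16; EF_F = 16+10 = 26
ES_G = max(EF_A=9, EF_E=19) = 19; EF_G = 19+14 = 33
ES_H = max(EF_C=16, EF_E=19) = 19; EF_H = 19+7 = 26
ES_I = max(EF_A=9, EF_D=18, EF_F=26, EF_G=33, EF_H=26) = 33; EF_I = 33+9 = 42
Expected project duration μ = 42 days. Critical path: B → E → G → I.

Backward pass:
LF_I = 42; LS_I = 42−9 = 33
LF_H = LS_I = 33; LS_H = 33−7 = 26
LF_G = LS_I = 33; LS_G = 33−14 = 19
LF_F = LS_I = 33; LS_F = 33−10 = 23
LF_E = min(LS_G=19, LS_H=26) = 19; LS_E = 19−7 = 12
LF_D = LS_I = 33; LS_D = 33−6 = 27
LF_C = min(LS_F=23, LS_H=26) = 23; LS_C = 23−4 = 19
LF_B = min(LS_C=19, LS_D=27, LS_E=12) = 12; LS_B = 12−12 = 0
LF_A = min(LS_C=19, LS_D=27, LS_G=19, LS_I=33) = 19; LS_A = 19−9 = 10
Slack_A = LS_A − ES_A = 10 − 0 = 10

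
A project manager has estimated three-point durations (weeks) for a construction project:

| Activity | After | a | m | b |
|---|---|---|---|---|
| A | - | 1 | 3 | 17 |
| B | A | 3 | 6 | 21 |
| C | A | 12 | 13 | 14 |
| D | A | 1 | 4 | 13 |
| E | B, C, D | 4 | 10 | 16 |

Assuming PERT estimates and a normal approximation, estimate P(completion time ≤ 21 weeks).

te_A = (1 + 4·3 + 17)/6 = 30/6 = 5; σ²_A = ((17−1)/6)² = 7.111
te_B = (3 + 4·6 + 21)/6 = 48/6 = 8; σ²_B = ((21−3)/6)² = 9.000
te_C = (12 + 4·13 + 14)/6 = 78/6 = 13; σ²_C = ((14−12)/6)² = 0.111
te_D = (1 + 4·4 + 13)/6 = 30/6 = 5; σ²_D = ((13−1)/6)² = 4.000
te_E = (4 + 4·10 + 16)/6 = 60/6 = 10; σ²_E = ((16−4)/6)² = 4.000

Forward pass:
ES_A = 0; EF_A = 5
ES_B = 5; EF_B = 5+8 = 13
ES_C = 5; EF_C = 5+13 = 18
ES_D = 5; EF_D = 5+5 = 10
ES_E = max(EF_B=13, EF_C=18, EF_D=10) = 18; EF_E = 18+10 = 28
Expected project duration μ = 28 weeks. Critical path: A → C → E.

Variance along critical path = 7.111 + 0.111 + 4.000 = 11.222; σ = √11.222 = 3.350 weeks.
Z = (21 − 28) / 3.350 = -2.090
P(T ≤ 21) = Φ(-2.090) ≈ 0.018

0.018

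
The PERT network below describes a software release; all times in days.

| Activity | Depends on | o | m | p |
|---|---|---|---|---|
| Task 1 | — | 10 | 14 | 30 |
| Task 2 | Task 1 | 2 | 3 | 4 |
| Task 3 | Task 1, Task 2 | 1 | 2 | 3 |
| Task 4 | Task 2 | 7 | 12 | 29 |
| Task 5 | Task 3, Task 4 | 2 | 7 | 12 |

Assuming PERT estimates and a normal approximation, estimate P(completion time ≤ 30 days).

te_Task 1 = (10 + 4·14 + 30)/6 = 96/6 = 16; σ²_Task 1 = ((30−10)/6)² = 11.111
te_Task 2 = (2 + 4·3 + 4)/6 = 18/6 = 3; σ²_Task 2 = ((4−2)/6)² = 0.111
te_Task 3 = (1 + 4·2 + 3)/6 = 12/6 = 2; σ²_Task 3 = ((3−1)/6)² = 0.111
te_Task 4 = (7 + 4·12 + 29)/6 = 84/6 = 14; σ²_Task 4 = ((29−7)/6)² = 13.444
te_Task 5 = (2 + 4·7 + 12)/6 = 42/6 = 7; σ²_Task 5 = ((12−2)/6)² = 2.778

Forward pass:
ES_Task 1 = 0; EF_Task 1 = 16
ES_Task 2 = 16; EF_Task 2 = 16+3 = 19
ES_Task 3 = max(EF_Task 1=16, EF_Task 2=19) = 19; EF_Task 3 = 19+2 = 21
ES_Task 4 = 19; EF_Task 4 = 19+14 = 33
ES_Task 5 = max(EF_Task 3=21, EF_Task 4=33) = 33; EF_Task 5 = 33+7 = 40
Expected project duration μ = 40 days. Critical path: Task 1 → Task 2 → Task 4 → Task 5.

Variance along critical path = 11.111 + 0.111 + 13.444 + 2.778 = 27.444; σ = √27.444 = 5.239 days.
Z = (30 − 40) / 5.239 = -1.909
P(T ≤ 30) = Φ(-1.909) ≈ 0.028

0.028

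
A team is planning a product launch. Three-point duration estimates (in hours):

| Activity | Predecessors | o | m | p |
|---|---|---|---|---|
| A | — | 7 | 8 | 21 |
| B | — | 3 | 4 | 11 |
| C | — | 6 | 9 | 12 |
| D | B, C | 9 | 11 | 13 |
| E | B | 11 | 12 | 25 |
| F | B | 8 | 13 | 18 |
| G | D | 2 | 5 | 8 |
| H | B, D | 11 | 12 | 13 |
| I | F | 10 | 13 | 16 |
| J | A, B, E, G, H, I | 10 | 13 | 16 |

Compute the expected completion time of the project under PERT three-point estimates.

te_A = (7 + 4·8 + 21)/6 = 60/6 = 10
te_B = (3 + 4·4 + 11)/6 = 30/6 = 5
te_C = (6 + 4·9 + 12)/6 = 54/6 = 9
te_D = (9 + 4·11 + 13)/6 = 66/6 = 11
te_E = (11 + 4·12 + 25)/6 = 84/6 = 14
te_F = (8 + 4·13 + 18)/6 = 78/6 = 13
te_G = (2 + 4·5 + 8)/6 = 30/6 = 5
te_H = (11 + 4·12 + 13)/6 = 72/6 = 12
te_I = (10 + 4·13 + 16)/6 = 78/6 = 13
te_J = (10 + 4·13 + 16)/6 = 78/6 = 13

Forward pass:
ES_A = 0; EF_A = 10
ES_B = 0; EF_B = 5
ES_C = 0; EF_C = 9
ES_D = max(EF_B=5, EF_C=9) = 9; EF_D = 9+11 = 20
ES_E = 5; EF_E = 5+14 = 19
ES_F = 5; EF_F = 5+13 = 18
ES_G = 20; EF_G = 20+5 = 25
ES_H = max(EF_B=5, EF_D=20) = 20; EF_H = 20+12 = 32
ES_I = 18; EF_I = 18+13 = 31
ES_J = max(EF_A=10, EF_B=5, EF_E=19, EF_G=25, EF_H=32, EF_I=31) = 32; EF_J = 32+13 = 45
Expected project duration μ = 45 hours. Critical path: C → D → H → J.

45 hours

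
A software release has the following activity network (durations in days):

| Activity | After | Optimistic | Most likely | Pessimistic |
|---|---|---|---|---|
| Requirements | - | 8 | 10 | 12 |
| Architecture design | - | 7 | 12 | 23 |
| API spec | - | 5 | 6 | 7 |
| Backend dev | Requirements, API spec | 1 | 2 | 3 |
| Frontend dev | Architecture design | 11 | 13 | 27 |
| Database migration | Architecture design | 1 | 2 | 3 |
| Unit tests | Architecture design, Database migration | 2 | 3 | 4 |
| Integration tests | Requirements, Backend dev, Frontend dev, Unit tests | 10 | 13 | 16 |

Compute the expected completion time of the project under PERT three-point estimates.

41 days

te_Requirements = (8 + 4·10 + 12)/6 = 60/6 = 10
te_Architecture design = (7 + 4·12 + 23)/6 = 78/6 = 13
te_API spec = (5 + 4·6 + 7)/6 = 36/6 = 6
te_Backend dev = (1 + 4·2 + 3)/6 = 12/6 = 2
te_Frontend dev = (11 + 4·13 + 27)/6 = 90/6 = 15
te_Database migration = (1 + 4·2 + 3)/6 = 12/6 = 2
te_Unit tests = (2 + 4·3 + 4)/6 = 18/6 = 3
te_Integration tests = (10 + 4·13 + 16)/6 = 78/6 = 13

Forward pass:
ES_Requirements = 0; EF_Requirements = 10
ES_Architecture design = 0; EF_Architecture design = 13
ES_API spec = 0; EF_API spec = 6
ES_Backend dev = max(EF_Requirements=10, EF_API spec=6) = 10; EF_Backend dev = 10+2 = 12
ES_Frontend dev = 13; EF_Frontend dev = 13+15 = 28
ES_Database migration = 13; EF_Database migration = 13+2 = 15
ES_Unit tests = max(EF_Architecture design=13, EF_Database migration=15) = 15; EF_Unit tests = 15+3 = 18
ES_Integration tests = max(EF_Requirements=10, EF_Backend dev=12, EF_Frontend dev=28, EF_Unit tests=18) = 28; EF_Integration tests = 28+13 = 41
Expected project duration μ = 41 days. Critical path: Architecture design → Frontend dev → Integration tests.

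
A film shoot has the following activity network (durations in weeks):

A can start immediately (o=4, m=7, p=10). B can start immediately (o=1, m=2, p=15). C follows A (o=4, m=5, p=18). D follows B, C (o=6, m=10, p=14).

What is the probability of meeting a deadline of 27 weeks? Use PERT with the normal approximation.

0.852

te_A = (4 + 4·7 + 10)/6 = 42/6 = 7; σ²_A = ((10−4)/6)² = 1.000
te_B = (1 + 4·2 + 15)/6 = 24/6 = 4; σ²_B = ((15−1)/6)² = 5.444
te_C = (4 + 4·5 + 18)/6 = 42/6 = 7; σ²_C = ((18−4)/6)² = 5.444
te_D = (6 + 4·10 + 14)/6 = 60/6 = 10; σ²_D = ((14−6)/6)² = 1.778

Forward pass:
ES_A = 0; EF_A = 7
ES_B = 0; EF_B = 4
ES_C = 7; EF_C = 7+7 = 14
ES_D = max(EF_B=4, EF_C=14) = 14; EF_D = 14+10 = 24
Expected project duration μ = 24 weeks. Critical path: A → C → D.

Variance along critical path = 1.000 + 5.444 + 1.778 = 8.222; σ = √8.222 = 2.867 weeks.
Z = (27 − 24) / 2.867 = 1.046
P(T ≤ 27) = Φ(1.046) ≈ 0.852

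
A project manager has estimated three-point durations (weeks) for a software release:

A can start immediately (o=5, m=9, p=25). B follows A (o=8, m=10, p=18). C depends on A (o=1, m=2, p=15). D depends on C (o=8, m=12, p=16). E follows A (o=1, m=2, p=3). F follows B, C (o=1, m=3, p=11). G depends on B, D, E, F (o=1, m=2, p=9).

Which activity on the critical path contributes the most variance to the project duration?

te_A = (5 + 4·9 + 25)/6 = 66/6 = 11; σ²_A = ((25−5)/6)² = 11.111
te_B = (8 + 4·10 + 18)/6 = 66/6 = 11; σ²_B = ((18−8)/6)² = 2.778
te_C = (1 + 4·2 + 15)/6 = 24/6 = 4; σ²_C = ((15−1)/6)² = 5.444
te_D = (8 + 4·12 + 16)/6 = 72/6 = 12; σ²_D = ((16−8)/6)² = 1.778
te_E = (1 + 4·2 + 3)/6 = 12/6 = 2; σ²_E = ((3−1)/6)² = 0.111
te_F = (1 + 4·3 + 11)/6 = 24/6 = 4; σ²_F = ((11−1)/6)² = 2.778
te_G = (1 + 4·2 + 9)/6 = 18/6 = 3; σ²_G = ((9−1)/6)² = 1.778

Forward pass:
ES_A = 0; EF_A = 11
ES_B = 11; EF_B = 11+11 = 22
ES_C = 11; EF_C = 11+4 = 15
ES_D = 15; EF_D = 15+12 = 27
ES_E = 11; EF_E = 11+2 = 13
ES_F = max(EF_B=22, EF_C=15) = 22; EF_F = 22+4 = 26
ES_G = max(EF_B=22, EF_D=27, EF_E=13, EF_F=26) = 27; EF_G = 27+3 = 30
Expected project duration μ = 30 weeks. Critical path: A → C → D → G.

Variances on critical path: σ²_A=11.111, σ²_C=5.444, σ²_D=1.778, σ²_G=1.778.
Largest is σ²_A = 11.111.

A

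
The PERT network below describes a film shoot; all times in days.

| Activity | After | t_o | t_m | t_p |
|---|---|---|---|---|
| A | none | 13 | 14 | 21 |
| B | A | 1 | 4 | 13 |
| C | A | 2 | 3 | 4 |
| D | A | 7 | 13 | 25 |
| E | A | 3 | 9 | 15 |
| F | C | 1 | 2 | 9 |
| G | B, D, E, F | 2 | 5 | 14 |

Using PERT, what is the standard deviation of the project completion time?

te_A = (13 + 4·14 + 21)/6 = 90/6 = 15; σ²_A = ((21−13)/6)² = 1.778
te_B = (1 + 4·4 + 13)/6 = 30/6 = 5; σ²_B = ((13−1)/6)² = 4.000
te_C = (2 + 4·3 + 4)/6 = 18/6 = 3; σ²_C = ((4−2)/6)² = 0.111
te_D = (7 + 4·13 + 25)/6 = 84/6 = 14; σ²_D = ((25−7)/6)² = 9.000
te_E = (3 + 4·9 + 15)/6 = 54/6 = 9; σ²_E = ((15−3)/6)² = 4.000
te_F = (1 + 4·2 + 9)/6 = 18/6 = 3; σ²_F = ((9−1)/6)² = 1.778
te_G = (2 + 4·5 + 14)/6 = 36/6 = 6; σ²_G = ((14−2)/6)² = 4.000

Forward pass:
ES_A = 0; EF_A = 15
ES_B = 15; EF_B = 15+5 = 20
ES_C = 15; EF_C = 15+3 = 18
ES_D = 15; EF_D = 15+14 = 29
ES_E = 15; EF_E = 15+9 = 24
ES_F = 18; EF_F = 18+3 = 21
ES_G = max(EF_B=20, EF_D=29, EF_E=24, EF_F=21) = 29; EF_G = 29+6 = 35
Expected project duration μ = 35 days. Critical path: A → D → G.

Variance along critical path = 1.778 + 9.000 + 4.000 = 14.778
σ = √14.778 = 3.844 days

3.84 days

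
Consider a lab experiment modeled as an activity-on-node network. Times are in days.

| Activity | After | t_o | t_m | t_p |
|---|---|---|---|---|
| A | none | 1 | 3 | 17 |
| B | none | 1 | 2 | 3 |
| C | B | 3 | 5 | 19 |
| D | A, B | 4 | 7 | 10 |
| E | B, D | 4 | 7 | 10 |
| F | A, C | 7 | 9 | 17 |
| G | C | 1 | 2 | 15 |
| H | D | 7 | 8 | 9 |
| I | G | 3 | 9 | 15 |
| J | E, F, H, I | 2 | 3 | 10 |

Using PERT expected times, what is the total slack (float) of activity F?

3 days

te_A = (1 + 4·3 + 17)/6 = 30/6 = 5
te_B = (1 + 4·2 + 3)/6 = 12/6 = 2
te_C = (3 + 4·5 + 19)/6 = 42/6 = 7
te_D = (4 + 4·7 + 10)/6 = 42/6 = 7
te_E = (4 + 4·7 + 10)/6 = 42/6 = 7
te_F = (7 + 4·9 + 17)/6 = 60/6 = 10
te_G = (1 + 4·2 + 15)/6 = 24/6 = 4
te_H = (7 + 4·8 + 9)/6 = 48/6 = 8
te_I = (3 + 4·9 + 15)/6 = 54/6 = 9
te_J = (2 + 4·3 + 10)/6 = 24/6 = 4

Forward pass:
ES_A = 0; EF_A = 5
ES_B = 0; EF_B = 2
ES_C = 2; EF_C = 2+7 = 9
ES_D = max(EF_A=5, EF_B=2) = 5; EF_D = 5+7 = 12
ES_E = max(EF_B=2, EF_D=12) = 12; EF_E = 12+7 = 19
ES_F = max(EF_A=5, EF_C=9) = 9; EF_F = 9+10 = 19
ES_G = 9; EF_G = 9+4 = 13
ES_H = 12; EF_H = 12+8 = 20
ES_I = 13; EF_I = 13+9 = 22
ES_J = max(EF_E=19, EF_F=19, EF_H=20, EF_I=22) = 22; EF_J = 22+4 = 26
Expected project duration μ = 26 days. Critical path: B → C → G → I → J.

Backward pass:
LF_J = 26; LS_J = 26−4 = 22
LF_I = LS_J = 22; LS_I = 22−9 = 13
LF_H = LS_J = 22; LS_H = 22−8 = 14
LF_G = LS_I = 13; LS_G = 13−4 = 9
LF_F = LS_J = 22; LS_F = 22−10 = 12
LF_E = LS_J = 22; LS_E = 22−7 = 15
LF_D = min(LS_E=15, LS_H=14) = 14; LS_D = 14−7 = 7
LF_C = min(LS_F=12, LS_G=9) = 9; LS_C = 9−7 = 2
LF_B = min(LS_C=2, LS_D=7, LS_E=15) = 2; LS_B = 2−2 = 0
LF_A = min(LS_D=7, LS_F=12) = 7; LS_A = 7−5 = 2
Slack_F = LS_F − ES_F = 12 − 9 = 3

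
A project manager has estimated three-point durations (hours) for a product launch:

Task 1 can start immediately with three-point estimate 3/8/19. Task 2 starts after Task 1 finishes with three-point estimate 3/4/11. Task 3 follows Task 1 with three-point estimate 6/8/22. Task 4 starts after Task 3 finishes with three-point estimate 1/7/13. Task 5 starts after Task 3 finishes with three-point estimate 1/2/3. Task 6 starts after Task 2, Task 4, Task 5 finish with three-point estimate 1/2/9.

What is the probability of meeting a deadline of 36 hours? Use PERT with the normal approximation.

te_Task 1 = (3 + 4·8 + 19)/6 = 54/6 = 9; σ²_Task 1 = ((19−3)/6)² = 7.111
te_Task 2 = (3 + 4·4 + 11)/6 = 30/6 = 5; σ²_Task 2 = ((11−3)/6)² = 1.778
te_Task 3 = (6 + 4·8 + 22)/6 = 60/6 = 10; σ²_Task 3 = ((22−6)/6)² = 7.111
te_Task 4 = (1 + 4·7 + 13)/6 = 42/6 = 7; σ²_Task 4 = ((13−1)/6)² = 4.000
te_Task 5 = (1 + 4·2 + 3)/6 = 12/6 = 2; σ²_Task 5 = ((3−1)/6)² = 0.111
te_Task 6 = (1 + 4·2 + 9)/6 = 18/6 = 3; σ²_Task 6 = ((9−1)/6)² = 1.778

Forward pass:
ES_Task 1 = 0; EF_Task 1 = 9
ES_Task 2 = 9; EF_Task 2 = 9+5 = 14
ES_Task 3 = 9; EF_Task 3 = 9+10 = 19
ES_Task 4 = 19; EF_Task 4 = 19+7 = 26
ES_Task 5 = 19; EF_Task 5 = 19+2 = 21
ES_Task 6 = max(EF_Task 2=14, EF_Task 4=26, EF_Task 5=21) = 26; EF_Task 6 = 26+3 = 29
Expected project duration μ = 29 hours. Critical path: Task 1 → Task 3 → Task 4 → Task 6.

Variance along critical path = 7.111 + 7.111 + 4.000 + 1.778 = 20.000; σ = √20.000 = 4.472 hours.
Z = (36 − 29) / 4.472 = 1.565
P(T ≤ 36) = Φ(1.565) ≈ 0.941

0.941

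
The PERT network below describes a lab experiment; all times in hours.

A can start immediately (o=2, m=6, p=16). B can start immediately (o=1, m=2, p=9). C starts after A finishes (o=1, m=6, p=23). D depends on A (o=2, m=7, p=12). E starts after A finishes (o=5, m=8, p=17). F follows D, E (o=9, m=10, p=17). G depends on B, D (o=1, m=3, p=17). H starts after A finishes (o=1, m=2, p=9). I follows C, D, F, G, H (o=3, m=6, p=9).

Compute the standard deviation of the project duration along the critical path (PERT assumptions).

3.50 hours

te_A = (2 + 4·6 + 16)/6 = 42/6 = 7; σ²_A = ((16−2)/6)² = 5.444
te_B = (1 + 4·2 + 9)/6 = 18/6 = 3; σ²_B = ((9−1)/6)² = 1.778
te_C = (1 + 4·6 + 23)/6 = 48/6 = 8; σ²_C = ((23−1)/6)² = 13.444
te_D = (2 + 4·7 + 12)/6 = 42/6 = 7; σ²_D = ((12−2)/6)² = 2.778
te_E = (5 + 4·8 + 17)/6 = 54/6 = 9; σ²_E = ((17−5)/6)² = 4.000
te_F = (9 + 4·10 + 17)/6 = 66/6 = 11; σ²_F = ((17−9)/6)² = 1.778
te_G = (1 + 4·3 + 17)/6 = 30/6 = 5; σ²_G = ((17−1)/6)² = 7.111
te_H = (1 + 4·2 + 9)/6 = 18/6 = 3; σ²_H = ((9−1)/6)² = 1.778
te_I = (3 + 4·6 + 9)/6 = 36/6 = 6; σ²_I = ((9−3)/6)² = 1.000

Forward pass:
ES_A = 0; EF_A = 7
ES_B = 0; EF_B = 3
ES_C = 7; EF_C = 7+8 = 15
ES_D = 7; EF_D = 7+7 = 14
ES_E = 7; EF_E = 7+9 = 16
ES_F = max(EF_D=14, EF_E=16) = 16; EF_F = 16+11 = 27
ES_G = max(EF_B=3, EF_D=14) = 14; EF_G = 14+5 = 19
ES_H = 7; EF_H = 7+3 = 10
ES_I = max(EF_C=15, EF_D=14, EF_F=27, EF_G=19, EF_H=10) = 27; EF_I = 27+6 = 33
Expected project duration μ = 33 hours. Critical path: A → E → F → I.

Variance along critical path = 5.444 + 4.000 + 1.778 + 1.000 = 12.222
σ = √12.222 = 3.496 hours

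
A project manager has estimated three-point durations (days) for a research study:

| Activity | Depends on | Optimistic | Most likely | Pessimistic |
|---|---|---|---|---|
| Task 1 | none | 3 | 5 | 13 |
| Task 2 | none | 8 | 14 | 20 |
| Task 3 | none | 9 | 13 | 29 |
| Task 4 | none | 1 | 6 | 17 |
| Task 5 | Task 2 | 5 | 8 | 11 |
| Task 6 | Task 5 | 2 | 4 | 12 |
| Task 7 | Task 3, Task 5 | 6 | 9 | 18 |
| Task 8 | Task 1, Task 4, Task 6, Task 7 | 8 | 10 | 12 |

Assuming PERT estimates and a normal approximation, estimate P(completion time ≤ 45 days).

te_Task 1 = (3 + 4·5 + 13)/6 = 36/6 = 6; σ²_Task 1 = ((13−3)/6)² = 2.778
te_Task 2 = (8 + 4·14 + 20)/6 = 84/6 = 14; σ²_Task 2 = ((20−8)/6)² = 4.000
te_Task 3 = (9 + 4·13 + 29)/6 = 90/6 = 15; σ²_Task 3 = ((29−9)/6)² = 11.111
te_Task 4 = (1 + 4·6 + 17)/6 = 42/6 = 7; σ²_Task 4 = ((17−1)/6)² = 7.111
te_Task 5 = (5 + 4·8 + 11)/6 = 48/6 = 8; σ²_Task 5 = ((11−5)/6)² = 1.000
te_Task 6 = (2 + 4·4 + 12)/6 = 30/6 = 5; σ²_Task 6 = ((12−2)/6)² = 2.778
te_Task 7 = (6 + 4·9 + 18)/6 = 60/6 = 10; σ²_Task 7 = ((18−6)/6)² = 4.000
te_Task 8 = (8 + 4·10 + 12)/6 = 60/6 = 10; σ²_Task 8 = ((12−8)/6)² = 0.444

Forward pass:
ES_Task 1 = 0; EF_Task 1 = 6
ES_Task 2 = 0; EF_Task 2 = 14
ES_Task 3 = 0; EF_Task 3 = 15
ES_Task 4 = 0; EF_Task 4 = 7
ES_Task 5 = 14; EF_Task 5 = 14+8 = 22
ES_Task 6 = 22; EF_Task 6 = 22+5 = 27
ES_Task 7 = max(EF_Task 3=15, EF_Task 5=22) = 22; EF_Task 7 = 22+10 = 32
ES_Task 8 = max(EF_Task 1=6, EF_Task 4=7, EF_Task 6=27, EF_Task 7=32) = 32; EF_Task 8 = 32+10 = 42
Expected project duration μ = 42 days. Critical path: Task 2 → Task 5 → Task 7 → Task 8.

Variance along critical path = 4.000 + 1.000 + 4.000 + 0.444 = 9.444; σ = √9.444 = 3.073 days.
Z = (45 − 42) / 3.073 = 0.976
P(T ≤ 45) = Φ(0.976) ≈ 0.836

0.836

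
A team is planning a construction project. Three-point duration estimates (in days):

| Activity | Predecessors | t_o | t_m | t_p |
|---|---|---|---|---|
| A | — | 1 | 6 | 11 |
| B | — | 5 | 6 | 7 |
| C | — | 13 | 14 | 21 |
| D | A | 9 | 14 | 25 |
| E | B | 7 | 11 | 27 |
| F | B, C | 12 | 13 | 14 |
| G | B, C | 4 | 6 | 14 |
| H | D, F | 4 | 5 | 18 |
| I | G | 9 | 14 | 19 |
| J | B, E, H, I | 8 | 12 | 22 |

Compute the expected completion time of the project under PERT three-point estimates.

te_A = (1 + 4·6 + 11)/6 = 36/6 = 6
te_B = (5 + 4·6 + 7)/6 = 36/6 = 6
te_C = (13 + 4·14 + 21)/6 = 90/6 = 15
te_D = (9 + 4·14 + 25)/6 = 90/6 = 15
te_E = (7 + 4·11 + 27)/6 = 78/6 = 13
te_F = (12 + 4·13 + 14)/6 = 78/6 = 13
te_G = (4 + 4·6 + 14)/6 = 42/6 = 7
te_H = (4 + 4·5 + 18)/6 = 42/6 = 7
te_I = (9 + 4·14 + 19)/6 = 84/6 = 14
te_J = (8 + 4·12 + 22)/6 = 78/6 = 13

Forward pass:
ES_A = 0; EF_A = 6
ES_B = 0; EF_B = 6
ES_C = 0; EF_C = 15
ES_D = 6; EF_D = 6+15 = 21
ES_E = 6; EF_E = 6+13 = 19
ES_F = max(EF_B=6, EF_C=15) = 15; EF_F = 15+13 = 28
ES_G = max(EF_B=6, EF_C=15) = 15; EF_G = 15+7 = 22
ES_H = max(EF_D=21, EF_F=28) = 28; EF_H = 28+7 = 35
ES_I = 22; EF_I = 22+14 = 36
ES_J = max(EF_B=6, EF_E=19, EF_H=35, EF_I=36) = 36; EF_J = 36+13 = 49
Expected project duration μ = 49 days. Critical path: C → G → I → J.

49 days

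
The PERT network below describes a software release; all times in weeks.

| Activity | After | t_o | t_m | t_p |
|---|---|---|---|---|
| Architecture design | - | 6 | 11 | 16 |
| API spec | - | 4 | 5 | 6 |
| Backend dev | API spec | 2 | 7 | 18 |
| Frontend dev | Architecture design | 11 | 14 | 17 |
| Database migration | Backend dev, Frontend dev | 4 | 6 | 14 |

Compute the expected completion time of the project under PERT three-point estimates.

te_Architecture design = (6 + 4·11 + 16)/6 = 66/6 = 11
te_API spec = (4 + 4·5 + 6)/6 = 30/6 = 5
te_Backend dev = (2 + 4·7 + 18)/6 = 48/6 = 8
te_Frontend dev = (11 + 4·14 + 17)/6 = 84/6 = 14
te_Database migration = (4 + 4·6 + 14)/6 = 42/6 = 7

Forward pass:
ES_Architecture design = 0; EF_Architecture design = 11
ES_API spec = 0; EF_API spec = 5
ES_Backend dev = 5; EF_Backend dev = 5+8 = 13
ES_Frontend dev = 11; EF_Frontend dev = 11+14 = 25
ES_Database migration = max(EF_Backend dev=13, EF_Frontend dev=25) = 25; EF_Database migration = 25+7 = 32
Expected project duration μ = 32 weeks. Critical path: Architecture design → Frontend dev → Database migration.

32 weeks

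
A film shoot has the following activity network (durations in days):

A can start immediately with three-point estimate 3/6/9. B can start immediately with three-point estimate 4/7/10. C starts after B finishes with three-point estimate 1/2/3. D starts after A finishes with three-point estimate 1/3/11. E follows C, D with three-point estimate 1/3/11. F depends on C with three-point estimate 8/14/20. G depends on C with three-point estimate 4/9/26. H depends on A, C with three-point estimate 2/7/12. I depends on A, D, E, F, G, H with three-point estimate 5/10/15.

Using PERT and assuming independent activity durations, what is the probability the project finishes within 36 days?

0.857

te_A = (3 + 4·6 + 9)/6 = 36/6 = 6; σ²_A = ((9−3)/6)² = 1.000
te_B = (4 + 4·7 + 10)/6 = 42/6 = 7; σ²_B = ((10−4)/6)² = 1.000
te_C = (1 + 4·2 + 3)/6 = 12/6 = 2; σ²_C = ((3−1)/6)² = 0.111
te_D = (1 + 4·3 + 11)/6 = 24/6 = 4; σ²_D = ((11−1)/6)² = 2.778
te_E = (1 + 4·3 + 11)/6 = 24/6 = 4; σ²_E = ((11−1)/6)² = 2.778
te_F = (8 + 4·14 + 20)/6 = 84/6 = 14; σ²_F = ((20−8)/6)² = 4.000
te_G = (4 + 4·9 + 26)/6 = 66/6 = 11; σ²_G = ((26−4)/6)² = 13.444
te_H = (2 + 4·7 + 12)/6 = 42/6 = 7; σ²_H = ((12−2)/6)² = 2.778
te_I = (5 + 4·10 + 15)/6 = 60/6 = 10; σ²_I = ((15−5)/6)² = 2.778

Forward pass:
ES_A = 0; EF_A = 6
ES_B = 0; EF_B = 7
ES_C = 7; EF_C = 7+2 = 9
ES_D = 6; EF_D = 6+4 = 10
ES_E = max(EF_C=9, EF_D=10) = 10; EF_E = 10+4 = 14
ES_F = 9; EF_F = 9+14 = 23
ES_G = 9; EF_G = 9+11 = 20
ES_H = max(EF_A=6, EF_C=9) = 9; EF_H = 9+7 = 16
ES_I = max(EF_A=6, EF_D=10, EF_E=14, EF_F=23, EF_G=20, EF_H=16) = 23; EF_I = 23+10 = 33
Expected project duration μ = 33 days. Critical path: B → C → F → I.

Variance along critical path = 1.000 + 0.111 + 4.000 + 2.778 = 7.889; σ = √7.889 = 2.809 days.
Z = (36 − 33) / 2.809 = 1.068
P(T ≤ 36) = Φ(1.068) ≈ 0.857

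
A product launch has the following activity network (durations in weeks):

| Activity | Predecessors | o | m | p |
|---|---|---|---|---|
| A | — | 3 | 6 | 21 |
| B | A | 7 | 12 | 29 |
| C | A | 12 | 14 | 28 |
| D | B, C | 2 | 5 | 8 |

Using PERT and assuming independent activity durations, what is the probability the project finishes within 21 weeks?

0.027

te_A = (3 + 4·6 + 21)/6 = 48/6 = 8; σ²_A = ((21−3)/6)² = 9.000
te_B = (7 + 4·12 + 29)/6 = 84/6 = 14; σ²_B = ((29−7)/6)² = 13.444
te_C = (12 + 4·14 + 28)/6 = 96/6 = 16; σ²_C = ((28−12)/6)² = 7.111
te_D = (2 + 4·5 + 8)/6 = 30/6 = 5; σ²_D = ((8−2)/6)² = 1.000

Forward pass:
ES_A = 0; EF_A = 8
ES_B = 8; EF_B = 8+14 = 22
ES_C = 8; EF_C = 8+16 = 24
ES_D = max(EF_B=22, EF_C=24) = 24; EF_D = 24+5 = 29
Expected project duration μ = 29 weeks. Critical path: A → C → D.

Variance along critical path = 9.000 + 7.111 + 1.000 = 17.111; σ = √17.111 = 4.137 weeks.
Z = (21 − 29) / 4.137 = -1.934
P(T ≤ 21) = Φ(-1.934) ≈ 0.027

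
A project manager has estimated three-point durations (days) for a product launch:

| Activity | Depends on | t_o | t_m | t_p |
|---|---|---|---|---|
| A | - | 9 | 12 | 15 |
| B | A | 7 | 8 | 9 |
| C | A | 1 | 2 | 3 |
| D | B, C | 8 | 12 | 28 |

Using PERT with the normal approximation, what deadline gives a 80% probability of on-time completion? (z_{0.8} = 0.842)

36.9 days

te_A = (9 + 4·12 + 15)/6 = 72/6 = 12; σ²_A = ((15−9)/6)² = 1.000
te_B = (7 + 4·8 + 9)/6 = 48/6 = 8; σ²_B = ((9−7)/6)² = 0.111
te_C = (1 + 4·2 + 3)/6 = 12/6 = 2; σ²_C = ((3−1)/6)² = 0.111
te_D = (8 + 4·12 + 28)/6 = 84/6 = 14; σ²_D = ((28−8)/6)² = 11.111

Forward pass:
ES_A = 0; EF_A = 12
ES_B = 12; EF_B = 12+8 = 20
ES_C = 12; EF_C = 12+2 = 14
ES_D = max(EF_B=20, EF_C=14) = 20; EF_D = 20+14 = 34
Expected project duration μ = 34 days. Critical path: A → B → D.

Variance along critical path = 1.000 + 0.111 + 11.111 = 12.222; σ = 3.496 days.
D = μ + z·σ = 34 + 0.842·3.496 = 36.9 days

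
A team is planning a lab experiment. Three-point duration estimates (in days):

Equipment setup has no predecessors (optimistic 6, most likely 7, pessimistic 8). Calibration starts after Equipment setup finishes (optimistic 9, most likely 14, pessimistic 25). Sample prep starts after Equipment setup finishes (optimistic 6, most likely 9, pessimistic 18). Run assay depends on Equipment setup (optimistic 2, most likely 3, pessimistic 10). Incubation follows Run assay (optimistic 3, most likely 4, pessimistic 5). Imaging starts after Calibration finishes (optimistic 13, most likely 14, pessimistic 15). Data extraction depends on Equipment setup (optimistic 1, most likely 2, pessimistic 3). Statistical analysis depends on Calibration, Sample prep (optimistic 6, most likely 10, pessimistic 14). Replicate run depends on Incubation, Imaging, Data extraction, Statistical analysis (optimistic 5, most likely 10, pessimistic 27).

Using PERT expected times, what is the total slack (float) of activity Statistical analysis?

te_Equipment setup = (6 + 4·7 + 8)/6 = 42/6 = 7
te_Calibration = (9 + 4·14 + 25)/6 = 90/6 = 15
te_Sample prep = (6 + 4·9 + 18)/6 = 60/6 = 10
te_Run assay = (2 + 4·3 + 10)/6 = 24/6 = 4
te_Incubation = (3 + 4·4 + 5)/6 = 24/6 = 4
te_Imaging = (13 + 4·14 + 15)/6 = 84/6 = 14
te_Data extraction = (1 + 4·2 + 3)/6 = 12/6 = 2
te_Statistical analysis = (6 + 4·10 + 14)/6 = 60/6 = 10
te_Replicate run = (5 + 4·10 + 27)/6 = 72/6 = 12

Forward pass:
ES_Equipment setup = 0; EF_Equipment setup = 7
ES_Calibration = 7; EF_Calibration = 7+15 = 22
ES_Sample prep = 7; EF_Sample prep = 7+10 = 17
ES_Run assay = 7; EF_Run assay = 7+4 = 11
ES_Incubation = 11; EF_Incubation = 11+4 = 15
ES_Imaging = 22; EF_Imaging = 22+14 = 36
ES_Data extraction = 7; EF_Data extraction = 7+2 = 9
ES_Statistical analysis = max(EF_Calibration=22, EF_Sample prep=17) = 22; EF_Statistical analysis = 22+10 = 32
ES_Replicate run = max(EF_Incubation=15, EF_Imaging=36, EF_Data extraction=9, EF_Statistical analysis=32) = 36; EF_Replicate run = 36+12 = 48
Expected project duration μ = 48 days. Critical path: Equipment setup → Calibration → Imaging → Replicate run.

Backward pass:
LF_Replicate run = 48; LS_Replicate run = 48−12 = 36
LF_Statistical analysis = LS_Replicate run = 36; LS_Statistical analysis = 36−10 = 26
LF_Data extraction = LS_Replicate run = 36; LS_Data extraction = 36−2 = 34
LF_Imaging = LS_Replicate run = 36; LS_Imaging = 36−14 = 22
LF_Incubation = LS_Replicate run = 36; LS_Incubation = 36−4 = 32
LF_Run assay = LS_Incubation = 32; LS_Run assay = 32−4 = 28
LF_Sample prep = LS_Statistical analysis = 26; LS_Sample prep = 26−10 = 16
LF_Calibration = min(LS_Imaging=22, LS_Statistical analysis=26) = 22; LS_Calibration = 22−15 = 7
LF_Equipment setup = min(LS_Calibration=7, LS_Sample prep=16, LS_Run assay=28, LS_Data extraction=34) = 7; LS_Equipment setup = 7−7 = 0
Slack_Statistical analysis = LS_Statistical analysis − ES_Statistical analysis = 26 − 22 = 4

4 days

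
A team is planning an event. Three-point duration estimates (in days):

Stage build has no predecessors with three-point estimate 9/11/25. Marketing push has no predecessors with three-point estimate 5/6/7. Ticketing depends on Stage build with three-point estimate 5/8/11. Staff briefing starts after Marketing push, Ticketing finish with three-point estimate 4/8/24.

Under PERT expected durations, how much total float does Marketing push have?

te_Stage build = (9 + 4·11 + 25)/6 = 78/6 = 13
te_Marketing push = (5 + 4·6 + 7)/6 = 36/6 = 6
te_Ticketing = (5 + 4·8 + 11)/6 = 48/6 = 8
te_Staff briefing = (4 + 4·8 + 24)/6 = 60/6 = 10

Forward pass:
ES_Stage build = 0; EF_Stage build = 13
ES_Marketing push = 0; EF_Marketing push = 6
ES_Ticketing = 13; EF_Ticketing = 13+8 = 21
ES_Staff briefing = max(EF_Marketing push=6, EF_Ticketing=21) = 21; EF_Staff briefing = 21+10 = 31
Expected project duration μ = 31 days. Critical path: Stage build → Ticketing → Staff briefing.

Backward pass:
LF_Staff briefing = 31; LS_Staff briefing = 31−10 = 21
LF_Ticketing = LS_Staff briefing = 21; LS_Ticketing = 21−8 = 13
LF_Marketing push = LS_Staff briefing = 21; LS_Marketing push = 21−6 = 15
LF_Stage build = LS_Ticketing = 13; LS_Stage build = 13−13 = 0
Slack_Marketing push = LS_Marketing push − ES_Marketing push = 15 − 0 = 15

15 days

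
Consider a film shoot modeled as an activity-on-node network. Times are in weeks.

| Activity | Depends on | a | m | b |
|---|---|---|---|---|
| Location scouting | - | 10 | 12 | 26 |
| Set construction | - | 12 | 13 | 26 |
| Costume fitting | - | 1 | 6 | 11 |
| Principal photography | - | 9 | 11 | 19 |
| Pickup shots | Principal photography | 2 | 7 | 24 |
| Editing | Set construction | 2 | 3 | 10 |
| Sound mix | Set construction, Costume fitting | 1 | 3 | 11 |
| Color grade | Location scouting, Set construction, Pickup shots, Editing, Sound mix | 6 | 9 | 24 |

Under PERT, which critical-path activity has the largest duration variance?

Pickup shots

te_Location scouting = (10 + 4·12 + 26)/6 = 84/6 = 14; σ²_Location scouting = ((26−10)/6)² = 7.111
te_Set construction = (12 + 4·13 + 26)/6 = 90/6 = 15; σ²_Set construction = ((26−12)/6)² = 5.444
te_Costume fitting = (1 + 4·6 + 11)/6 = 36/6 = 6; σ²_Costume fitting = ((11−1)/6)² = 2.778
te_Principal photography = (9 + 4·11 + 19)/6 = 72/6 = 12; σ²_Principal photography = ((19−9)/6)² = 2.778
te_Pickup shots = (2 + 4·7 + 24)/6 = 54/6 = 9; σ²_Pickup shots = ((24−2)/6)² = 13.444
te_Editing = (2 + 4·3 + 10)/6 = 24/6 = 4; σ²_Editing = ((10−2)/6)² = 1.778
te_Sound mix = (1 + 4·3 + 11)/6 = 24/6 = 4; σ²_Sound mix = ((11−1)/6)² = 2.778
te_Color grade = (6 + 4·9 + 24)/6 = 66/6 = 11; σ²_Color grade = ((24−6)/6)² = 9.000

Forward pass:
ES_Location scouting = 0; EF_Location scouting = 14
ES_Set construction = 0; EF_Set construction = 15
ES_Costume fitting = 0; EF_Costume fitting = 6
ES_Principal photography = 0; EF_Principal photography = 12
ES_Pickup shots = 12; EF_Pickup shots = 12+9 = 21
ES_Editing = 15; EF_Editing = 15+4 = 19
ES_Sound mix = max(EF_Set construction=15, EF_Costume fitting=6) = 15; EF_Sound mix = 15+4 = 19
ES_Color grade = max(EF_Location scouting=14, EF_Set construction=15, EF_Pickup shots=21, EF_Editing=19, EF_Sound mix=19) = 21; EF_Color grade = 21+11 = 32
Expected project duration μ = 32 weeks. Critical path: Principal photography → Pickup shots → Color grade.

Variances on critical path: σ²_Principal photography=2.778, σ²_Pickup shots=13.444, σ²_Color grade=9.000.
Largest is σ²_Pickup shots = 13.444.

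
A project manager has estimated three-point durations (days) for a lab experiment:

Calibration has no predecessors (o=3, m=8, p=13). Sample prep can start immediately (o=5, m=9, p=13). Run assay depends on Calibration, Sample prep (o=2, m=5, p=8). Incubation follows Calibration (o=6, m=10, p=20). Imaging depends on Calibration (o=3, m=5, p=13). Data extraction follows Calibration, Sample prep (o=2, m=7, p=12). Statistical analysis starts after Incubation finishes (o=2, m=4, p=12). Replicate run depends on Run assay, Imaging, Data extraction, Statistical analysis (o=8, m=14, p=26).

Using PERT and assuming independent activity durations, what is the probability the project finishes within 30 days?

te_Calibration = (3 + 4·8 + 13)/6 = 48/6 = 8; σ²_Calibration = ((13−3)/6)² = 2.778
te_Sample prep = (5 + 4·9 + 13)/6 = 54/6 = 9; σ²_Sample prep = ((13−5)/6)² = 1.778
te_Run assay = (2 + 4·5 + 8)/6 = 30/6 = 5; σ²_Run assay = ((8−2)/6)² = 1.000
te_Incubation = (6 + 4·10 + 20)/6 = 66/6 = 11; σ²_Incubation = ((20−6)/6)² = 5.444
te_Imaging = (3 + 4·5 + 13)/6 = 36/6 = 6; σ²_Imaging = ((13−3)/6)² = 2.778
te_Data extraction = (2 + 4·7 + 12)/6 = 42/6 = 7; σ²_Data extraction = ((12−2)/6)² = 2.778
te_Statistical analysis = (2 + 4·4 + 12)/6 = 30/6 = 5; σ²_Statistical analysis = ((12−2)/6)² = 2.778
te_Replicate run = (8 + 4·14 + 26)/6 = 90/6 = 15; σ²_Replicate run = ((26−8)/6)² = 9.000

Forward pass:
ES_Calibration = 0; EF_Calibration = 8
ES_Sample prep = 0; EF_Sample prep = 9
ES_Run assay = max(EF_Calibration=8, EF_Sample prep=9) = 9; EF_Run assay = 9+5 = 14
ES_Incubation = 8; EF_Incubation = 8+11 = 19
ES_Imaging = 8; EF_Imaging = 8+6 = 14
ES_Data extraction = max(EF_Calibration=8, EF_Sample prep=9) = 9; EF_Data extraction = 9+7 = 16
ES_Statistical analysis = 19; EF_Statistical analysis = 19+5 = 24
ES_Replicate run = max(EF_Run assay=14, EF_Imaging=14, EF_Data extraction=16, EF_Statistical analysis=24) = 24; EF_Replicate run = 24+15 = 39
Expected project duration μ = 39 days. Critical path: Calibration → Incubation → Statistical analysis → Replicate run.

Variance along critical path = 2.778 + 5.444 + 2.778 + 9.000 = 20.000; σ = √20.000 = 4.472 days.
Z = (30 − 39) / 4.472 = -2.012
P(T ≤ 30) = Φ(-2.012) ≈ 0.022

0.022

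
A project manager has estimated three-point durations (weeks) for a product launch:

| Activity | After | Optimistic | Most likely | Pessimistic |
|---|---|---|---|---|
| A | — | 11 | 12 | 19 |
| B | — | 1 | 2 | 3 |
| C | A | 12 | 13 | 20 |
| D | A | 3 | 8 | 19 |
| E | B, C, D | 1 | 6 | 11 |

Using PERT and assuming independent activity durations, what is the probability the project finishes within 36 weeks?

te_A = (11 + 4·12 + 19)/6 = 78/6 = 13; σ²_A = ((19−11)/6)² = 1.778
te_B = (1 + 4·2 + 3)/6 = 12/6 = 2; σ²_B = ((3−1)/6)² = 0.111
te_C = (12 + 4·13 + 20)/6 = 84/6 = 14; σ²_C = ((20−12)/6)² = 1.778
te_D = (3 + 4·8 + 19)/6 = 54/6 = 9; σ²_D = ((19−3)/6)² = 7.111
te_E = (1 + 4·6 + 11)/6 = 36/6 = 6; σ²_E = ((11−1)/6)² = 2.778

Forward pass:
ES_A = 0; EF_A = 13
ES_B = 0; EF_B = 2
ES_C = 13; EF_C = 13+14 = 27
ES_D = 13; EF_D = 13+9 = 22
ES_E = max(EF_B=2, EF_C=27, EF_D=22) = 27; EF_E = 27+6 = 33
Expected project duration μ = 33 weeks. Critical path: A → C → E.

Variance along critical path = 1.778 + 1.778 + 2.778 = 6.333; σ = √6.333 = 2.517 weeks.
Z = (36 − 33) / 2.517 = 1.192
P(T ≤ 36) = Φ(1.192) ≈ 0.883

0.883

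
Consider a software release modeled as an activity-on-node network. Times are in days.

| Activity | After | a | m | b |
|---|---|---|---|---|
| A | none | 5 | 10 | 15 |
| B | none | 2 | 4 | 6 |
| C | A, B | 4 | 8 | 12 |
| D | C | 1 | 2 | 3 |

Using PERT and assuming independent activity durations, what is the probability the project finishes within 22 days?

0.823

te_A = (5 + 4·10 + 15)/6 = 60/6 = 10; σ²_A = ((15−5)/6)² = 2.778
te_B = (2 + 4·4 + 6)/6 = 24/6 = 4; σ²_B = ((6−2)/6)² = 0.444
te_C = (4 + 4·8 + 12)/6 = 48/6 = 8; σ²_C = ((12−4)/6)² = 1.778
te_D = (1 + 4·2 + 3)/6 = 12/6 = 2; σ²_D = ((3−1)/6)² = 0.111

Forward pass:
ES_A = 0; EF_A = 10
ES_B = 0; EF_B = 4
ES_C = max(EF_A=10, EF_B=4) = 10; EF_C = 10+8 = 18
ES_D = 18; EF_D = 18+2 = 20
Expected project duration μ = 20 days. Critical path: A → C → D.

Variance along critical path = 2.778 + 1.778 + 0.111 = 4.667; σ = √4.667 = 2.160 days.
Z = (22 − 20) / 2.160 = 0.926
P(T ≤ 22) = Φ(0.926) ≈ 0.823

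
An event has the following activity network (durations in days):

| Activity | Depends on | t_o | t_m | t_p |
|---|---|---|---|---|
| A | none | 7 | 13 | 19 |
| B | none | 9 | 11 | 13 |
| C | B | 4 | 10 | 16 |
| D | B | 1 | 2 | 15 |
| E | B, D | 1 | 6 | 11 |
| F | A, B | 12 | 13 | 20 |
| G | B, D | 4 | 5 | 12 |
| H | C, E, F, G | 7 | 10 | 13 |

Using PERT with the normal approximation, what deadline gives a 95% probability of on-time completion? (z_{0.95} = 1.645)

41.3 days

te_A = (7 + 4·13 + 19)/6 = 78/6 = 13; σ²_A = ((19−7)/6)² = 4.000
te_B = (9 + 4·11 + 13)/6 = 66/6 = 11; σ²_B = ((13−9)/6)² = 0.444
te_C = (4 + 4·10 + 16)/6 = 60/6 = 10; σ²_C = ((16−4)/6)² = 4.000
te_D = (1 + 4·2 + 15)/6 = 24/6 = 4; σ²_D = ((15−1)/6)² = 5.444
te_E = (1 + 4·6 + 11)/6 = 36/6 = 6; σ²_E = ((11−1)/6)² = 2.778
te_F = (12 + 4·13 + 20)/6 = 84/6 = 14; σ²_F = ((20−12)/6)² = 1.778
te_G = (4 + 4·5 + 12)/6 = 36/6 = 6; σ²_G = ((12−4)/6)² = 1.778
te_H = (7 + 4·10 + 13)/6 = 60/6 = 10; σ²_H = ((13−7)/6)² = 1.000

Forward pass:
ES_A = 0; EF_A = 13
ES_B = 0; EF_B = 11
ES_C = 11; EF_C = 11+10 = 21
ES_D = 11; EF_D = 11+4 = 15
ES_E = max(EF_B=11, EF_D=15) = 15; EF_E = 15+6 = 21
ES_F = max(EF_A=13, EF_B=11) = 13; EF_F = 13+14 = 27
ES_G = max(EF_B=11, EF_D=15) = 15; EF_G = 15+6 = 21
ES_H = max(EF_C=21, EF_E=21, EF_F=27, EF_G=21) = 27; EF_H = 27+10 = 37
Expected project duration μ = 37 days. Critical path: A → F → H.

Variance along critical path = 4.000 + 1.778 + 1.000 = 6.778; σ = 2.603 days.
D = μ + z·σ = 37 + 1.645·2.603 = 41.3 days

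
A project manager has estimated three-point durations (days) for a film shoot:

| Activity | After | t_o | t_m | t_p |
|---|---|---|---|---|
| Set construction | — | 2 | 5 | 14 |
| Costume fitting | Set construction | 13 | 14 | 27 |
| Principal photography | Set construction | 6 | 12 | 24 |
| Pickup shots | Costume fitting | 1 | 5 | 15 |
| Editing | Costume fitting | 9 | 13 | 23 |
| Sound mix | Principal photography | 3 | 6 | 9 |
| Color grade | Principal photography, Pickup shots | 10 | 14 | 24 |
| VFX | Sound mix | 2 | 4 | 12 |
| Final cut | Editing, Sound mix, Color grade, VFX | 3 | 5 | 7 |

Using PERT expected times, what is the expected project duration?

48 days

te_Set construction = (2 + 4·5 + 14)/6 = 36/6 = 6
te_Costume fitting = (13 + 4·14 + 27)/6 = 96/6 = 16
te_Principal photography = (6 + 4·12 + 24)/6 = 78/6 = 13
te_Pickup shots = (1 + 4·5 + 15)/6 = 36/6 = 6
te_Editing = (9 + 4·13 + 23)/6 = 84/6 = 14
te_Sound mix = (3 + 4·6 + 9)/6 = 36/6 = 6
te_Color grade = (10 + 4·14 + 24)/6 = 90/6 = 15
te_VFX = (2 + 4·4 + 12)/6 = 30/6 = 5
te_Final cut = (3 + 4·5 + 7)/6 = 30/6 = 5

Forward pass:
ES_Set construction = 0; EF_Set construction = 6
ES_Costume fitting = 6; EF_Costume fitting = 6+16 = 22
ES_Principal photography = 6; EF_Principal photography = 6+13 = 19
ES_Pickup shots = 22; EF_Pickup shots = 22+6 = 28
ES_Editing = 22; EF_Editing = 22+14 = 36
ES_Sound mix = 19; EF_Sound mix = 19+6 = 25
ES_Color grade = max(EF_Principal photography=19, EF_Pickup shots=28) = 28; EF_Color grade = 28+15 = 43
ES_VFX = 25; EF_VFX = 25+5 = 30
ES_Final cut = max(EF_Editing=36, EF_Sound mix=25, EF_Color grade=43, EF_VFX=30) = 43; EF_Final cut = 43+5 = 48
Expected project duration μ = 48 days. Critical path: Set construction → Costume fitting → Pickup shots → Color grade → Final cut.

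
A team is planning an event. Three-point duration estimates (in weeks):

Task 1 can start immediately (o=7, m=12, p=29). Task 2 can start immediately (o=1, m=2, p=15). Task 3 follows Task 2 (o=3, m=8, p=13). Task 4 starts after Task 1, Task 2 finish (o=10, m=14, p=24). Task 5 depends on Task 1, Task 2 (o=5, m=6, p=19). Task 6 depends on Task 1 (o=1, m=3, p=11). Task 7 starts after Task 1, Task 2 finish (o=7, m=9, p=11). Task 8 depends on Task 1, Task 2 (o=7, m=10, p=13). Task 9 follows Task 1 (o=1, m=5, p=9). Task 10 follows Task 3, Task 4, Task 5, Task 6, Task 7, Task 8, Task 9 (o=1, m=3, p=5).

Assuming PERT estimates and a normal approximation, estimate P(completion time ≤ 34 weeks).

te_Task 1 = (7 + 4·12 + 29)/6 = 84/6 = 14; σ²_Task 1 = ((29−7)/6)² = 13.444
te_Task 2 = (1 + 4·2 + 15)/6 = 24/6 = 4; σ²_Task 2 = ((15−1)/6)² = 5.444
te_Task 3 = (3 + 4·8 + 13)/6 = 48/6 = 8; σ²_Task 3 = ((13−3)/6)² = 2.778
te_Task 4 = (10 + 4·14 + 24)/6 = 90/6 = 15; σ²_Task 4 = ((24−10)/6)² = 5.444
te_Task 5 = (5 + 4·6 + 19)/6 = 48/6 = 8; σ²_Task 5 = ((19−5)/6)² = 5.444
te_Task 6 = (1 + 4·3 + 11)/6 = 24/6 = 4; σ²_Task 6 = ((11−1)/6)² = 2.778
te_Task 7 = (7 + 4·9 + 11)/6 = 54/6 = 9; σ²_Task 7 = ((11−7)/6)² = 0.444
te_Task 8 = (7 + 4·10 + 13)/6 = 60/6 = 10; σ²_Task 8 = ((13−7)/6)² = 1.000
te_Task 9 = (1 + 4·5 + 9)/6 = 30/6 = 5; σ²_Task 9 = ((9−1)/6)² = 1.778
te_Task 10 = (1 + 4·3 + 5)/6 = 18/6 = 3; σ²_Task 10 = ((5−1)/6)² = 0.444

Forward pass:
ES_Task 1 = 0; EF_Task 1 = 14
ES_Task 2 = 0; EF_Task 2 = 4
ES_Task 3 = 4; EF_Task 3 = 4+8 = 12
ES_Task 4 = max(EF_Task 1=14, EF_Task 2=4) = 14; EF_Task 4 = 14+15 = 29
ES_Task 5 = max(EF_Task 1=14, EF_Task 2=4) = 14; EF_Task 5 = 14+8 = 22
ES_Task 6 = 14; EF_Task 6 = 14+4 = 18
ES_Task 7 = max(EF_Task 1=14, EF_Task 2=4) = 14; EF_Task 7 = 14+9 = 23
ES_Task 8 = max(EF_Task 1=14, EF_Task 2=4) = 14; EF_Task 8 = 14+10 = 24
ES_Task 9 = 14; EF_Task 9 = 14+5 = 19
ES_Task 10 = max(EF_Task 3=12, EF_Task 4=29, EF_Task 5=22, EF_Task 6=18, EF_Task 7=23, EF_Task 8=24, EF_Task 9=19) = 29; EF_Task 10 = 29+3 = 32
Expected project duration μ = 32 weeks. Critical path: Task 1 → Task 4 → Task 10.

Variance along critical path = 13.444 + 5.444 + 0.444 = 19.333; σ = √19.333 = 4.397 weeks.
Z = (34 − 32) / 4.397 = 0.455
P(T ≤ 34) = Φ(0.455) ≈ 0.675

0.675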